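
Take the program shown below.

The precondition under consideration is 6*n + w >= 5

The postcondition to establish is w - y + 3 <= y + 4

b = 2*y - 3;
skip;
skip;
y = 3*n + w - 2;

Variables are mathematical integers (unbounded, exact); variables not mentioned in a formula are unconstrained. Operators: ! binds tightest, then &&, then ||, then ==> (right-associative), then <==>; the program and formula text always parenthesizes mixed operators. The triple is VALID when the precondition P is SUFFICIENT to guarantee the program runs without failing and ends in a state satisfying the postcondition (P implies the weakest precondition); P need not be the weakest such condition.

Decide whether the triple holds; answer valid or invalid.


Working backward. After the program, the postcondition w - y + 3 <= y + 4 must hold; in canonical form it is w <= 2*y + 1.
Before y := 3*n + w - 2: 6*n + w >= 3
Before skip: 6*n + w >= 3
Before skip: 6*n + w >= 3
Before b := 2*y - 3: 6*n + w >= 3
The weakest precondition is 6*n + w >= 3.
Check whether 6*n + w >= 5 implies it.
Every state satisfying the precondition satisfies the weakest precondition: the implication holds.
Answer: valid


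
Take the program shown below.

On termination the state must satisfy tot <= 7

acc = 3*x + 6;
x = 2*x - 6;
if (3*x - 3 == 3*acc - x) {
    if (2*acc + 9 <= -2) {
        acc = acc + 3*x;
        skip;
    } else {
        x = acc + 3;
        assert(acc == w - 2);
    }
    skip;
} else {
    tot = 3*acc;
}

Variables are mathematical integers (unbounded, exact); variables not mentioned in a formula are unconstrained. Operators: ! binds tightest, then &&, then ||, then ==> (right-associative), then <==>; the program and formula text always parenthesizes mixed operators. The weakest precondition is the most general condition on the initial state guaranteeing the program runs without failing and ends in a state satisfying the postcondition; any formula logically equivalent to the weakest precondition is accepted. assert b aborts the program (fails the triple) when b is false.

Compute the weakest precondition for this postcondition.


Working backward. After the program, tot <= 7 must hold.
Then branch requires (2*acc <= -11 ==> tot <= 7) && ((!(2*acc <= -11)) ==> (acc == w - 2 && tot <= 7)); else branch requires 3*acc <= 7.
Before the if: (4*x == 3*acc + 3 ==> ((2*acc <= -11 ==> tot <= 7) && ((!(2*acc <= -11)) ==> (acc == w - 2 && tot <= 7)))) && ((!(4*x == 3*acc + 3)) ==> 3*acc <= 7)
Before x := 2*x - 6: (8*x == 3*acc + 27 ==> ((2*acc <= -11 ==> tot <= 7) && ((!(2*acc <= -11)) ==> (acc == w - 2 && tot <= 7)))) && ((!(8*x == 3*acc + 27)) ==> 3*acc <= 7)
Before acc := 3*x + 6: (x == -45 ==> ((6*x <= -23 ==> tot <= 7) && ((!(6*x <= -23)) ==> (3*x == w - 8 && tot <= 7)))) && ((!(x == -45)) ==> 9*x <= -11)
Answer: WP = (x == -45 ==> ((6*x <= -23 ==> tot <= 7) && ((!(6*x <= -23)) ==> (3*x == w - 8 && tot <= 7)))) && ((!(x == -45)) ==> 9*x <= -11)


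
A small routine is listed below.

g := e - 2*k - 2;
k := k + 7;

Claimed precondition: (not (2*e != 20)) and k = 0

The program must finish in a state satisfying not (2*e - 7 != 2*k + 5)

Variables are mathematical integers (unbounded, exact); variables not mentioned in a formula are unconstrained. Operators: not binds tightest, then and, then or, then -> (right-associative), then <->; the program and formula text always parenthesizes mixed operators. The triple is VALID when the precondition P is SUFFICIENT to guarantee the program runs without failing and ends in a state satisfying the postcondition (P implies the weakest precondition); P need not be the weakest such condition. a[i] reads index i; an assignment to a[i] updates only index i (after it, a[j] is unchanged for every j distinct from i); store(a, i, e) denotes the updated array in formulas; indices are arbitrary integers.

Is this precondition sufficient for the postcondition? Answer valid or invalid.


Working backward. After the program, the postcondition not (2*e - 7 != 2*k + 5) must hold; in canonical form it is not (2*e != 2*k + 12).
Before k := k + 7: not (2*e != 2*k + 26)
Before g := e - 2*k - 2: not (2*e != 2*k + 26)
The weakest precondition is not (2*e != 2*k + 26).
Check whether (not (2*e != 20)) and k = 0 implies it.
Countermodel: at the initial state e = 10, k = 0, the precondition holds but the weakest precondition fails.
Answer: invalid


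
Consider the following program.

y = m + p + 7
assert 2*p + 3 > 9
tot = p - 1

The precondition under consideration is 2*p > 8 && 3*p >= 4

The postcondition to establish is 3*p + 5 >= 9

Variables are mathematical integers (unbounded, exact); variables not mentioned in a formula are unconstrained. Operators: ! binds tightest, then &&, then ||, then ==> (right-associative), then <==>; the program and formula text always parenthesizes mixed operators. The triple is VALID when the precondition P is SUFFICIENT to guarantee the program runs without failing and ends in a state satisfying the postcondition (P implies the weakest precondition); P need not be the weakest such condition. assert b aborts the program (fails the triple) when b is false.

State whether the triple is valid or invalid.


Working backward. After the program, the postcondition 3*p + 5 >= 9 must hold; in canonical form it is 3*p >= 4.
Before tot := p - 1: 3*p >= 4
Before assert 2*p + 3 > 9: 2*p > 6 && 3*p >= 4
Before y := m + p + 7: 2*p > 6 && 3*p >= 4
The weakest precondition is 2*p > 6 && 3*p >= 4.
Check whether 2*p > 8 && 3*p >= 4 implies it.
Every state satisfying the precondition satisfies the weakest precondition: the implication holds.
Answer: valid


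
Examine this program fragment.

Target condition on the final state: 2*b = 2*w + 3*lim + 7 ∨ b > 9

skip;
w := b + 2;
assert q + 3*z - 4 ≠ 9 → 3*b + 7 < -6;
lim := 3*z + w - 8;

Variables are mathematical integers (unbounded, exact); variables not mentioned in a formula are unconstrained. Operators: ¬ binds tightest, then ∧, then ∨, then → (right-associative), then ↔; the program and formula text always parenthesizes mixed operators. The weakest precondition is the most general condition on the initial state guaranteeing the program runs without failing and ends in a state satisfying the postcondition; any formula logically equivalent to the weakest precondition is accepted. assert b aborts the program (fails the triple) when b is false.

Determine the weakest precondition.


Working backward. After the program, the postcondition 2*b = 2*w + 3*lim + 7 ∨ b > 9 must hold; in canonical form it is 2*b = 3*lim + 2*w + 7 ∨ b > 9.
Before lim := 3*z + w - 8: 2*b = 5*w + 9*z - 17 ∨ b > 9
Before assert q + 3*z - 4 ≠ 9 → 3*b + 7 < -6: (q + 3*z ≠ 13 → 3*b < -13) ∧ (2*b = 5*w + 9*z - 17 ∨ b > 9)
Before w := b + 2: (q + 3*z ≠ 13 → 3*b < -13) ∧ (3*b + 9*z = 7 ∨ b > 9)
Before skip: (q + 3*z ≠ 13 → 3*b < -13) ∧ (3*b + 9*z = 7 ∨ b > 9)
Answer: WP = (q + 3*z ≠ 13 → 3*b < -13) ∧ (3*b + 9*z = 7 ∨ b > 9)


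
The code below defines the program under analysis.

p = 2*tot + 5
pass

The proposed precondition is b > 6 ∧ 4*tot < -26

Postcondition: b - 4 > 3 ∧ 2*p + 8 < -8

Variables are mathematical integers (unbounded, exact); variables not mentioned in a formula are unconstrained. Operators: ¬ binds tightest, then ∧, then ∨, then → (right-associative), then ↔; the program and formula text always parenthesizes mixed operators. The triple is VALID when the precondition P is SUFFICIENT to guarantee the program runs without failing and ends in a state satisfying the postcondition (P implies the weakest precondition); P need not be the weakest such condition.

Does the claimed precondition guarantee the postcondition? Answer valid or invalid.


Working backward. After the program, the postcondition b - 4 > 3 ∧ 2*p + 8 < -8 must hold; in canonical form it is b > 7 ∧ 2*p < -16.
Before skip: b > 7 ∧ 2*p < -16
Before p := 2*tot + 5: b > 7 ∧ 4*tot < -26
The weakest precondition is b > 7 ∧ 4*tot < -26.
Check whether b > 6 ∧ 4*tot < -26 implies it.
Countermodel: at the initial state b = 7, tot = -7, the precondition holds but the weakest precondition fails.
Answer: invalid


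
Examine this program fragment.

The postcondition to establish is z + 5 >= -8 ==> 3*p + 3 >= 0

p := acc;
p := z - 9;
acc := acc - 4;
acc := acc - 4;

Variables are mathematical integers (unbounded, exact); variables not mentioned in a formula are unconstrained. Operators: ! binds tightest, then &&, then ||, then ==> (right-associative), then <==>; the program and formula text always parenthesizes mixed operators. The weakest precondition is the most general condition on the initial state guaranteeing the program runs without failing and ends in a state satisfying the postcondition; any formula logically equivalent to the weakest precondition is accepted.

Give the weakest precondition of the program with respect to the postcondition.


Working backward. After the program, the postcondition z + 5 >= -8 ==> 3*p + 3 >= 0 must hold; in canonical form it is z >= -13 ==> 3*p >= -3.
Before acc := acc - 4: z >= -13 ==> 3*p >= -3
Before acc := acc - 4: z >= -13 ==> 3*p >= -3
Before p := z - 9: z >= -13 ==> 3*z >= 24
Before p := acc: z >= -13 ==> 3*z >= 24
Answer: WP = z >= -13 ==> 3*z >= 24


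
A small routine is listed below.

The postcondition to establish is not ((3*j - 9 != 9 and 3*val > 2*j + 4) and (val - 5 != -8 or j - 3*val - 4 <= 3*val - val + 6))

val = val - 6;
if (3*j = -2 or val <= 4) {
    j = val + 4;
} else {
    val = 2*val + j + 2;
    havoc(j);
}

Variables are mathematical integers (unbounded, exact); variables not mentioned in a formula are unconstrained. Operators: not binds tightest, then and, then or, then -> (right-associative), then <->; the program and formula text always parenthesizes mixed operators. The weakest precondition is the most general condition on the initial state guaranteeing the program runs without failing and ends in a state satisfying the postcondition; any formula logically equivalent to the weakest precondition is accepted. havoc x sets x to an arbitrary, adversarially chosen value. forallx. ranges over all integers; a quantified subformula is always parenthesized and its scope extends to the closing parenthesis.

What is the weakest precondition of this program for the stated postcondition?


Working backward. After the program, the postcondition not ((3*j - 9 != 9 and 3*val > 2*j + 4) and (val - 5 != -8 or j - 3*val - 4 <= 3*val - val + 6)) must hold; in canonical form it is not (3*j != 18 and 3*val > 2*j + 4 and (val != -3 or j <= 5*val + 10)).
Then branch requires not (3*val != 6 and val > 12 and (val != -3 or 4*val >= -6)); else branch requires forall j_1. (not (3*j_1 != 18 and 3*j + 6*val > 2*j_1 - 2 and (j + 2*val != -5 or j_1 <= 5*j + 10*val + 20))).
Before the if: ((3*j = -2 or val <= 4) -> (not (3*val != 6 and val > 12 and (val != -3 or 4*val >= -6)))) and ((not (3*j = -2 or val <= 4)) -> (forall j_1. (not (3*j_1 != 18 and 3*j + 6*val > 2*j_1 - 2 and (j + 2*val != -5 or j_1 <= 5*j + 10*val + 20)))))
Before val := val - 6: ((3*j = -2 or val <= 10) -> (not (3*val != 24 and val > 18 and (val != 3 or 4*val >= 18)))) and ((not (3*j = -2 or val <= 10)) -> (forall j_1. (not (3*j_1 != 18 and 3*j + 6*val > 2*j_1 + 34 and (j + 2*val != 7 or j_1 <= 5*j + 10*val - 40)))))
Answer: WP = ((3*j = -2 or val <= 10) -> (not (3*val != 24 and val > 18 and (val != 3 or 4*val >= 18)))) and ((not (3*j = -2 or val <= 10)) -> (forall j_1. (not (3*j_1 != 18 and 3*j + 6*val > 2*j_1 + 34 and (j + 2*val != 7 or j_1 <= 5*j + 10*val - 40)))))


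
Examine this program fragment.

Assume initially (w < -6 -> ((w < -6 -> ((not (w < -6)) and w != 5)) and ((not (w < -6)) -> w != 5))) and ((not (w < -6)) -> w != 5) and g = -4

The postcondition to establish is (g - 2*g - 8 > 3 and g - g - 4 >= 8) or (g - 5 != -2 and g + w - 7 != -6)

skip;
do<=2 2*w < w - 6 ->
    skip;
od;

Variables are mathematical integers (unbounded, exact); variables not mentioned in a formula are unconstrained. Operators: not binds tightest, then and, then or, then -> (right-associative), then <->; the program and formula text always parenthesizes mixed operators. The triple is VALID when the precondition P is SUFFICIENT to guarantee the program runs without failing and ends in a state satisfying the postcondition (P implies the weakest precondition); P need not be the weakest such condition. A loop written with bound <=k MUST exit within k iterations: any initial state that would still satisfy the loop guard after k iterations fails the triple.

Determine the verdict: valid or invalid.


Working backward. After the program, the postcondition (g - 2*g - 8 > 3 and g - g - 4 >= 8) or (g - 5 != -2 and g + w - 7 != -6) must hold; in canonical form it is g != 3 and g + w != 1.
Before the loop (bound <=2), unroll the exhaustion recursion (WP_0 = exit-now case; WP_j = one more guarded iteration, up to j = 2):
  WP_0: (not (w < -6)) and g != 3 and g + w != 1
  WP_1: (w < -6 -> ((not (w < -6)) and g != 3 and g + w != 1)) and ((not (w < -6)) -> (g != 3 and g + w != 1))
  WP_2: (w < -6 -> ((w < -6 -> ((not (w < -6)) and g != 3 and g + w != 1)) and ((not (w < -6)) -> (g != 3 and g + w != 1)))) and ((not (w < -6)) -> (g != 3 and g + w != 1))
So before the loop: (w < -6 -> ((w < -6 -> ((not (w < -6)) and g != 3 and g + w != 1)) and ((not (w < -6)) -> (g != 3 and g + w != 1)))) and ((not (w < -6)) -> (g != 3 and g + w != 1))
Before skip: (w < -6 -> ((w < -6 -> ((not (w < -6)) and g != 3 and g + w != 1)) and ((not (w < -6)) -> (g != 3 and g + w != 1)))) and ((not (w < -6)) -> (g != 3 and g + w != 1))
The weakest precondition is (w < -6 -> ((w < -6 -> ((not (w < -6)) and g != 3 and g + w != 1)) and ((not (w < -6)) -> (g != 3 and g + w != 1)))) and ((not (w < -6)) -> (g != 3 and g + w != 1)).
Check whether (w < -6 -> ((w < -6 -> ((not (w < -6)) and w != 5)) and ((not (w < -6)) -> w != 5))) and ((not (w < -6)) -> w != 5) and g = -4 implies it.
Every state satisfying the precondition satisfies the weakest precondition: the implication holds.
Answer: valid


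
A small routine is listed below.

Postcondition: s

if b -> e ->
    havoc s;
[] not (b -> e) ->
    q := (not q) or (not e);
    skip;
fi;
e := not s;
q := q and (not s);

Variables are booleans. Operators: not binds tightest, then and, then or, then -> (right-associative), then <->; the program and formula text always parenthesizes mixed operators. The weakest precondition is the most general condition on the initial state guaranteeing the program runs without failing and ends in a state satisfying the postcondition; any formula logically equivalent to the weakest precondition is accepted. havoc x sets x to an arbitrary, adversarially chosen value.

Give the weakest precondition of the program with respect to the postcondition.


Working backward. After the program, s must hold.
Before q := q and (not s): s
Before e := not s: s
Then branch requires false; else branch requires s.
Before the if: (not (b -> e)) and ((not (b -> e)) -> s)
Answer: WP = (not (b -> e)) and ((not (b -> e)) -> s)


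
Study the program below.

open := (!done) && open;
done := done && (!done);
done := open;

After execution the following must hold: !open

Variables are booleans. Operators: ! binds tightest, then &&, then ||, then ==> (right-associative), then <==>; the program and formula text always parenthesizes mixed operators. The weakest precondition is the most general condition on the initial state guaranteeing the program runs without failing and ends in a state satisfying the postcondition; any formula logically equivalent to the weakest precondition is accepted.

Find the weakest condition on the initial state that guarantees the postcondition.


Working backward. After the program, !open must hold.
Before done := open: !open
Before done := done && (!done): !open
Before open := (!done) && open: !((!done) && open)
Answer: WP = !((!done) && open)


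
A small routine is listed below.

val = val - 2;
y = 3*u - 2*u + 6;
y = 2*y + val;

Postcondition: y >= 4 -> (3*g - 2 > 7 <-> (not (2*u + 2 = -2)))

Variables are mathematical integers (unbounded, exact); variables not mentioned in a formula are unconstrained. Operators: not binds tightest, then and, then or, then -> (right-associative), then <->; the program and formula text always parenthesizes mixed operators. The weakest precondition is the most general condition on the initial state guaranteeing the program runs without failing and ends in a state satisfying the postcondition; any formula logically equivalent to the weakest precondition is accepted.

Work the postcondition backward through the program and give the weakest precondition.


Working backward. After the program, the postcondition y >= 4 -> (3*g - 2 > 7 <-> (not (2*u + 2 = -2))) must hold; in canonical form it is y >= 4 -> (3*g > 9 <-> (not (2*u = -4))).
Before y := 2*y + val: val + 2*y >= 4 -> (3*g > 9 <-> (not (2*u = -4)))
Before y := 3*u - 2*u + 6: 2*u + val >= -8 -> (3*g > 9 <-> (not (2*u = -4)))
Before val := val - 2: 2*u + val >= -6 -> (3*g > 9 <-> (not (2*u = -4)))
Answer: WP = 2*u + val >= -6 -> (3*g > 9 <-> (not (2*u = -4)))


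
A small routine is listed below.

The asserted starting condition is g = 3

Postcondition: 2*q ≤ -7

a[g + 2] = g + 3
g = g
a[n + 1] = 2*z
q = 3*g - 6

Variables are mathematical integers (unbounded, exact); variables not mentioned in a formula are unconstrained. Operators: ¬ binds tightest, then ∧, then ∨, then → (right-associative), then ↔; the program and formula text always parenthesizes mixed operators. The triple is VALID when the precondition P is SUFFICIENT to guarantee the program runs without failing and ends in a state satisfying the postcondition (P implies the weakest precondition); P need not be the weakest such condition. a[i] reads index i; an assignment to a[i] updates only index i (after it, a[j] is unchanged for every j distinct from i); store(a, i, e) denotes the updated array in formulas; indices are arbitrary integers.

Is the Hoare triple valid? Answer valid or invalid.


Working backward. After the program, 2*q ≤ -7 must hold.
Before q := 3*g - 6: 6*g ≤ 5
Before a[n + 1] := 2*z: 6*g ≤ 5
Before g := g: 6*g ≤ 5
Before a[g + 2] := g + 3: 6*g ≤ 5
The weakest precondition is 6*g ≤ 5.
Check whether g = 3 implies it.
Countermodel: at the initial state g = 3, the precondition holds but the weakest precondition fails.
Answer: invalid


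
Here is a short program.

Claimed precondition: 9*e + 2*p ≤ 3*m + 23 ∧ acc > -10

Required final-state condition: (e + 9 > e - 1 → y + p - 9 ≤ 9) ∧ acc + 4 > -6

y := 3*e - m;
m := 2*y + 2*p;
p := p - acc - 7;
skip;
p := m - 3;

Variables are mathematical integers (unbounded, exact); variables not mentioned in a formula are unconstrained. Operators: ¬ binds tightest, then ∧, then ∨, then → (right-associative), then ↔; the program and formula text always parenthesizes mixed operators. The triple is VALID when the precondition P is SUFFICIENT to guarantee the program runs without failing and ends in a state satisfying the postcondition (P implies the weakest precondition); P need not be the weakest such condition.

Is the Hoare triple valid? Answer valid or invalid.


Working backward. After the program, the postcondition (e + 9 > e - 1 → y + p - 9 ≤ 9) ∧ acc + 4 > -6 must hold; in canonical form it is p + y ≤ 18 ∧ acc > -10.
Before p := m - 3: m + y ≤ 21 ∧ acc > -10
Before skip: m + y ≤ 21 ∧ acc > -10
Before p := p - acc - 7: m + y ≤ 21 ∧ acc > -10
Before m := 2*y + 2*p: 2*p + 3*y ≤ 21 ∧ acc > -10
Before y := 3*e - m: 9*e + 2*p ≤ 3*m + 21 ∧ acc > -10
The weakest precondition is 9*e + 2*p ≤ 3*m + 21 ∧ acc > -10.
Check whether 9*e + 2*p ≤ 3*m + 23 ∧ acc > -10 implies it.
Countermodel: at the initial state acc = -9, e = 0, m = 0, p = 11, the precondition holds but the weakest precondition fails.
Answer: invalid


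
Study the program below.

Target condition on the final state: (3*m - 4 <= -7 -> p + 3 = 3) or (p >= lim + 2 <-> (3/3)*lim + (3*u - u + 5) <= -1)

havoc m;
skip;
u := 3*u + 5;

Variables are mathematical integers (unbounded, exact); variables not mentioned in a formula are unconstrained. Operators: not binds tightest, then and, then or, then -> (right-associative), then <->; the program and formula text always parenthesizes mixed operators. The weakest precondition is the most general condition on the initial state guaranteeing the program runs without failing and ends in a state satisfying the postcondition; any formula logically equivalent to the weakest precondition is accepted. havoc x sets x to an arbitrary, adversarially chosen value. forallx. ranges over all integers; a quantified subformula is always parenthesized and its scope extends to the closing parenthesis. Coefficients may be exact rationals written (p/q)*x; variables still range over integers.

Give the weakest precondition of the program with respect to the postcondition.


Working backward. After the program, the postcondition (3*m - 4 <= -7 -> p + 3 = 3) or (p >= lim + 2 <-> (3/3)*lim + (3*u - u + 5) <= -1) must hold; in canonical form it is (3*m <= -3 -> p = 0) or (p >= lim + 2 <-> lim + 2*u <= -6).
Before u := 3*u + 5: (3*m <= -3 -> p = 0) or (p >= lim + 2 <-> lim + 6*u <= -16)
Before skip: (3*m <= -3 -> p = 0) or (p >= lim + 2 <-> lim + 6*u <= -16)
Before havoc m: forall m_1. ((3*m_1 <= -3 -> p = 0) or (p >= lim + 2 <-> lim + 6*u <= -16))
Answer: WP = forall m_1. ((3*m_1 <= -3 -> p = 0) or (p >= lim + 2 <-> lim + 6*u <= -16))


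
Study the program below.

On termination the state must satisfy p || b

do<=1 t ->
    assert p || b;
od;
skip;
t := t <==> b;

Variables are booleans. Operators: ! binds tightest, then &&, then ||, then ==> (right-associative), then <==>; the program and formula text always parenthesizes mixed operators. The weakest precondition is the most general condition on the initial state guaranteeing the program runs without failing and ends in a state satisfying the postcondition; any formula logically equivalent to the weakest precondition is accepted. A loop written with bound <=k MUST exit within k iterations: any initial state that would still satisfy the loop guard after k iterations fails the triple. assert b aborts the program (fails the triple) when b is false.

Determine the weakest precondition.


Working backward. After the program, p || b must hold.
Before t := t <==> b: p || b
Before skip: p || b
Before the loop (bound <=1), unroll the exhaustion recursion (WP_0 = exit-now case; WP_j = one more guarded iteration, up to j = 1):
  WP_0: (!t) && (p || b)
  WP_1: (t ==> ((p || b) && (!t))) && ((!t) ==> (p || b))
So before the loop: (t ==> ((p || b) && (!t))) && ((!t) ==> (p || b))
Answer: WP = (t ==> ((p || b) && (!t))) && ((!t) ==> (p || b))


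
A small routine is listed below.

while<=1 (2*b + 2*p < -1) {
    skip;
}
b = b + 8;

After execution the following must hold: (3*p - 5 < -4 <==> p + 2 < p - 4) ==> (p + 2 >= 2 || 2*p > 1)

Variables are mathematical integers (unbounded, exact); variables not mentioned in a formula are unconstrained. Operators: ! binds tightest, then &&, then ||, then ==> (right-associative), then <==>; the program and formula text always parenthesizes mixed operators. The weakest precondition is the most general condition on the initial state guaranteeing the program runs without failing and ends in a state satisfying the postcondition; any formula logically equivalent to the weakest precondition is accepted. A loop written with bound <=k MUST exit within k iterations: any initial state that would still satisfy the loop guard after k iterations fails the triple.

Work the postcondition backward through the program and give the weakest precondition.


Working backward. After the program, the postcondition (3*p - 5 < -4 <==> p + 2 < p - 4) ==> (p + 2 >= 2 || 2*p > 1) must hold; in canonical form it is (!(3*p < 1)) ==> (p >= 0 || 2*p > 1).
Before b := b + 8: (!(3*p < 1)) ==> (p >= 0 || 2*p > 1)
Before the loop (bound <=1), unroll the exhaustion recursion (WP_0 = exit-now case; WP_j = one more guarded iteration, up to j = 1):
  WP_0: (!(2*b + 2*p < -1)) && ((!(3*p < 1)) ==> (p >= 0 || 2*p > 1))
  WP_1: (2*b + 2*p < -1 ==> ((!(2*b + 2*p < -1)) && ((!(3*p < 1)) ==> (p >= 0 || 2*p > 1)))) && ((!(2*b + 2*p < -1)) ==> ((!(3*p < 1)) ==> (p >= 0 || 2*p > 1)))
So before the loop: (2*b + 2*p < -1 ==> ((!(2*b + 2*p < -1)) && ((!(3*p < 1)) ==> (p >= 0 || 2*p > 1)))) && ((!(2*b + 2*p < -1)) ==> ((!(3*p < 1)) ==> (p >= 0 || 2*p > 1)))
Answer: WP = (2*b + 2*p < -1 ==> ((!(2*b + 2*p < -1)) && ((!(3*p < 1)) ==> (p >= 0 || 2*p > 1)))) && ((!(2*b + 2*p < -1)) ==> ((!(3*p < 1)) ==> (p >= 0 || 2*p > 1)))


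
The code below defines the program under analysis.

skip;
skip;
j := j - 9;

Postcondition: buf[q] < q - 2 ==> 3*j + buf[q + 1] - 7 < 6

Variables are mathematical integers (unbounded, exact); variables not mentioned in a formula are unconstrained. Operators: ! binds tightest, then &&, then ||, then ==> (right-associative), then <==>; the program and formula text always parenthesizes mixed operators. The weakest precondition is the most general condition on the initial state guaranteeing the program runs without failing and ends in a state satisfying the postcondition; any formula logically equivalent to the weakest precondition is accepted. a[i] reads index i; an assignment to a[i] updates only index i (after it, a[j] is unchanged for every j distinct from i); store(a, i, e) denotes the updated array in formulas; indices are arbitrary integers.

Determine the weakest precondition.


Working backward. After the program, the postcondition buf[q] < q - 2 ==> 3*j + buf[q + 1] - 7 < 6 must hold; in canonical form it is buf[q] < q - 2 ==> buf[q + 1] + 3*j < 13.
Before j := j - 9: buf[q] < q - 2 ==> buf[q + 1] + 3*j < 40
Before skip: buf[q] < q - 2 ==> buf[q + 1] + 3*j < 40
Before skip: buf[q] < q - 2 ==> buf[q + 1] + 3*j < 40
Answer: WP = buf[q] < q - 2 ==> buf[q + 1] + 3*j < 40


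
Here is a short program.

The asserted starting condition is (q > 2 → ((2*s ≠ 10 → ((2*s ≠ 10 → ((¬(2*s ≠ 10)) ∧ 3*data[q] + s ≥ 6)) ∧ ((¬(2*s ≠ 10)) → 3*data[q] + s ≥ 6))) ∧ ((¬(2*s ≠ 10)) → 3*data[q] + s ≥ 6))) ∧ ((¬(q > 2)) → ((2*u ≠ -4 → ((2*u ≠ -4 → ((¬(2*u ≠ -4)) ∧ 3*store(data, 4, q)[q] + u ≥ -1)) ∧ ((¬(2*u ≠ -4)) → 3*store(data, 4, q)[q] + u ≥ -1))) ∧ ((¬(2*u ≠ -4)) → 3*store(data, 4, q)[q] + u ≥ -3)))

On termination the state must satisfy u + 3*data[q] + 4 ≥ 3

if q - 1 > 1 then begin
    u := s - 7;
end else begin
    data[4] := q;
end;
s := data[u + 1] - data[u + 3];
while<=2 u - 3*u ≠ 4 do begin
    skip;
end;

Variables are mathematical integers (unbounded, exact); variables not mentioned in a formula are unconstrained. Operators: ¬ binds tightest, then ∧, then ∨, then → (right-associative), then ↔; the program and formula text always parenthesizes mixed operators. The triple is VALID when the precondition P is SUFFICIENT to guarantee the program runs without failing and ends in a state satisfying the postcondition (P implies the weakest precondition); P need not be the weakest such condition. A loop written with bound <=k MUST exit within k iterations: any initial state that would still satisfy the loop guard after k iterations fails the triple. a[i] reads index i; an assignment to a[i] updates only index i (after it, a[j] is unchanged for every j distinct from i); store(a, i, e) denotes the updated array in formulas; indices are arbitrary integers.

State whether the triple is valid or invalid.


Working backward. After the program, the postcondition u + 3*data[q] + 4 ≥ 3 must hold; in canonical form it is 3*data[q] + u ≥ -1.
Before the loop (bound <=2), unroll the exhaustion recursion (WP_0 = exit-now case; WP_j = one more guarded iteration, up to j = 2):
  WP_0: (¬(2*u ≠ -4)) ∧ 3*data[q] + u ≥ -1
  WP_1: (2*u ≠ -4 → ((¬(2*u ≠ -4)) ∧ 3*data[q] + u ≥ -1)) ∧ ((¬(2*u ≠ -4)) → 3*data[q] + u ≥ -1)
  WP_2: (2*u ≠ -4 → ((2*u ≠ -4 → ((¬(2*u ≠ -4)) ∧ 3*data[q] + u ≥ -1)) ∧ ((¬(2*u ≠ -4)) → 3*data[q] + u ≥ -1))) ∧ ((¬(2*u ≠ -4)) → 3*data[q] + u ≥ -1)
So before the loop: (2*u ≠ -4 → ((2*u ≠ -4 → ((¬(2*u ≠ -4)) ∧ 3*data[q] + u ≥ -1)) ∧ ((¬(2*u ≠ -4)) → 3*data[q] + u ≥ -1))) ∧ ((¬(2*u ≠ -4)) → 3*data[q] + u ≥ -1)
Before s := data[u + 1] - data[u + 3]: (2*u ≠ -4 → ((2*u ≠ -4 → ((¬(2*u ≠ -4)) ∧ 3*data[q] + u ≥ -1)) ∧ ((¬(2*u ≠ -4)) → 3*data[q] + u ≥ -1))) ∧ ((¬(2*u ≠ -4)) → 3*data[q] + u ≥ -1)
Then branch requires (2*s ≠ 10 → ((2*s ≠ 10 → ((¬(2*s ≠ 10)) ∧ 3*data[q] + s ≥ 6)) ∧ ((¬(2*s ≠ 10)) → 3*data[q] + s ≥ 6))) ∧ ((¬(2*s ≠ 10)) → 3*data[q] + s ≥ 6); else branch requires (2*u ≠ -4 → ((2*u ≠ -4 → ((¬(2*u ≠ -4)) ∧ 3*store(data, 4, q)[q] + u ≥ -1)) ∧ ((¬(2*u ≠ -4)) → 3*store(data, 4, q)[q] + u ≥ -1))) ∧ ((¬(2*u ≠ -4)) → 3*store(data, 4, q)[q] + u ≥ -1).
Before the if: (q > 2 → ((2*s ≠ 10 → ((2*s ≠ 10 → ((¬(2*s ≠ 10)) ∧ 3*data[q] + s ≥ 6)) ∧ ((¬(2*s ≠ 10)) → 3*data[q] + s ≥ 6))) ∧ ((¬(2*s ≠ 10)) → 3*data[q] + s ≥ 6))) ∧ ((¬(q > 2)) → ((2*u ≠ -4 → ((2*u ≠ -4 → ((¬(2*u ≠ -4)) ∧ 3*store(data, 4, q)[q] + u ≥ -1)) ∧ ((¬(2*u ≠ -4)) → 3*store(data, 4, q)[q] + u ≥ -1))) ∧ ((¬(2*u ≠ -4)) → 3*store(data, 4, q)[q] + u ≥ -1)))
The weakest precondition is (q > 2 → ((2*s ≠ 10 → ((2*s ≠ 10 → ((¬(2*s ≠ 10)) ∧ 3*data[q] + s ≥ 6)) ∧ ((¬(2*s ≠ 10)) → 3*data[q] + s ≥ 6))) ∧ ((¬(2*s ≠ 10)) → 3*data[q] + s ≥ 6))) ∧ ((¬(q > 2)) → ((2*u ≠ -4 → ((2*u ≠ -4 → ((¬(2*u ≠ -4)) ∧ 3*store(data, 4, q)[q] + u ≥ -1)) ∧ ((¬(2*u ≠ -4)) → 3*store(data, 4, q)[q] + u ≥ -1))) ∧ ((¬(2*u ≠ -4)) → 3*store(data, 4, q)[q] + u ≥ -1))).
Check whether (q > 2 → ((2*s ≠ 10 → ((2*s ≠ 10 → ((¬(2*s ≠ 10)) ∧ 3*data[q] + s ≥ 6)) ∧ ((¬(2*s ≠ 10)) → 3*data[q] + s ≥ 6))) ∧ ((¬(2*s ≠ 10)) → 3*data[q] + s ≥ 6))) ∧ ((¬(q > 2)) → ((2*u ≠ -4 → ((2*u ≠ -4 → ((¬(2*u ≠ -4)) ∧ 3*store(data, 4, q)[q] + u ≥ -1)) ∧ ((¬(2*u ≠ -4)) → 3*store(data, 4, q)[q] + u ≥ -1))) ∧ ((¬(2*u ≠ -4)) → 3*store(data, 4, q)[q] + u ≥ -3))) implies it.
Countermodel: at the initial state data = {[-15215] = 0, [4] = 2, elsewhere 2}, q = -15215, s = 0, u = -2, the precondition holds but the weakest precondition fails.
Answer: invalid


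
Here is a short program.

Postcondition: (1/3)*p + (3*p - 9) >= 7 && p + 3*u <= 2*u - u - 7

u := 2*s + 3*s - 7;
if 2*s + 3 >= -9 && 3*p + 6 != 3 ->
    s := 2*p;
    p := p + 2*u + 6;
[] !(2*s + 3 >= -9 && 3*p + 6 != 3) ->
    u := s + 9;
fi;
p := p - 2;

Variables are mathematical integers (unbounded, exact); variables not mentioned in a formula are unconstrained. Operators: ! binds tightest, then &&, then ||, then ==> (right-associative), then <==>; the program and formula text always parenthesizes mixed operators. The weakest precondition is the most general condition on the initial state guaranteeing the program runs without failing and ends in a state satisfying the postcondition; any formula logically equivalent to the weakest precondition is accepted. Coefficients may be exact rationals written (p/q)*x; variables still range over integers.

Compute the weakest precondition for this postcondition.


Working backward. After the program, the postcondition (1/3)*p + (3*p - 9) >= 7 && p + 3*u <= 2*u - u - 7 must hold; in canonical form it is (10/3)*p >= 16 && p + 2*u <= -7.
Before p := p - 2: (10/3)*p >= 68/3 && p + 2*u <= -5
Then branch requires (10/3)*p + (20/3)*u >= 8/3 && p + 4*u <= -11; else branch requires (10/3)*p >= 68/3 && p + 2*s <= -23.
Before the if: ((2*s >= -12 && 3*p != -3) ==> ((10/3)*p + (20/3)*u >= 8/3 && p + 4*u <= -11)) && ((!(2*s >= -12 && 3*p != -3)) ==> ((10/3)*p >= 68/3 && p + 2*s <= -23))
Before u := 2*s + 3*s - 7: ((2*s >= -12 && 3*p != -3) ==> ((10/3)*p + (100/3)*s >= 148/3 && p + 20*s <= 17)) && ((!(2*s >= -12 && 3*p != -3)) ==> ((10/3)*p >= 68/3 && p + 2*s <= -23))
Answer: WP = ((2*s >= -12 && 3*p != -3) ==> ((10/3)*p + (100/3)*s >= 148/3 && p + 20*s <= 17)) && ((!(2*s >= -12 && 3*p != -3)) ==> ((10/3)*p >= 68/3 && p + 2*s <= -23))


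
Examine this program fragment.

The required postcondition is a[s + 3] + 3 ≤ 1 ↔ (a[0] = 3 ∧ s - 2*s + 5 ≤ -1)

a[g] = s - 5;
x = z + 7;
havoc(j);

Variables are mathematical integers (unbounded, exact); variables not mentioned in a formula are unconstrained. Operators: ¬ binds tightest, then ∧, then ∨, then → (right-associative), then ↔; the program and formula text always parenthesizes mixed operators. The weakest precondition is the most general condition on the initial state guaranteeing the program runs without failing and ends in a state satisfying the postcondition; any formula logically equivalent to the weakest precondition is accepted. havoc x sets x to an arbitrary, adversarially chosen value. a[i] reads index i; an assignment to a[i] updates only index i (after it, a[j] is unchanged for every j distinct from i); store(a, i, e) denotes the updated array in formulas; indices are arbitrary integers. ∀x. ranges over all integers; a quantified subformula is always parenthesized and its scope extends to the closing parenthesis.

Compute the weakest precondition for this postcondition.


Working backward. After the program, the postcondition a[s + 3] + 3 ≤ 1 ↔ (a[0] = 3 ∧ s - 2*s + 5 ≤ -1) must hold; in canonical form it is a[s + 3] ≤ -2 ↔ (a[0] = 3 ∧ s ≥ 6).
Before havoc j: a[s + 3] ≤ -2 ↔ (a[0] = 3 ∧ s ≥ 6)
Before x := z + 7: a[s + 3] ≤ -2 ↔ (a[0] = 3 ∧ s ≥ 6)
Before a[g] := s - 5: store(a, g, s - 5)[s + 3] ≤ -2 ↔ (store(a, g, s - 5)[0] = 3 ∧ s ≥ 6)
Answer: WP = store(a, g, s - 5)[s + 3] ≤ -2 ↔ (store(a, g, s - 5)[0] = 3 ∧ s ≥ 6)


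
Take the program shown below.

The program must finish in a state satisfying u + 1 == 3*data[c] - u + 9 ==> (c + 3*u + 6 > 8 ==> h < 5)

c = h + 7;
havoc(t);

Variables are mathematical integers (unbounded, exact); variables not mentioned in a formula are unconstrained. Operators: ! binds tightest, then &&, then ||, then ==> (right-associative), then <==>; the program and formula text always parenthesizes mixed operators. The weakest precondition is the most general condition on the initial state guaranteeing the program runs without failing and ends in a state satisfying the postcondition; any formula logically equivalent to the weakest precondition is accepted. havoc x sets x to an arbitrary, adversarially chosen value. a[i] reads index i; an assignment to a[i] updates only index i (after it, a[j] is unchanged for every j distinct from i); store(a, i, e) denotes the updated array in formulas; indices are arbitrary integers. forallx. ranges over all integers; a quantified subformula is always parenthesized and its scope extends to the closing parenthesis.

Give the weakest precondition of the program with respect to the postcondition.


Working backward. After the program, the postcondition u + 1 == 3*data[c] - u + 9 ==> (c + 3*u + 6 > 8 ==> h < 5) must hold; in canonical form it is 2*u == 3*data[c] + 8 ==> (c + 3*u > 2 ==> h < 5).
Before havoc t: 2*u == 3*data[c] + 8 ==> (c + 3*u > 2 ==> h < 5)
Before c := h + 7: 2*u == 3*data[h + 7] + 8 ==> (h + 3*u > -5 ==> h < 5)
Answer: WP = 2*u == 3*data[h + 7] + 8 ==> (h + 3*u > -5 ==> h < 5)


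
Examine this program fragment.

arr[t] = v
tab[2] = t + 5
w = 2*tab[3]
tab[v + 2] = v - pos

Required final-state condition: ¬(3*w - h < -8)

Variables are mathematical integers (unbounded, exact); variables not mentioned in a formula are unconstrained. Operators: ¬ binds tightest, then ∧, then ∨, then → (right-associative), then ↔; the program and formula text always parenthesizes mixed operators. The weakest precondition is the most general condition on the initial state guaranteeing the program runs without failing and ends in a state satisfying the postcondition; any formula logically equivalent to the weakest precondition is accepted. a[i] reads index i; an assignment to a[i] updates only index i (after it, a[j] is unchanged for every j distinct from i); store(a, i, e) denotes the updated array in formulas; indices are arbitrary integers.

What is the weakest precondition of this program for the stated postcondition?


Working backward. After the program, the postcondition ¬(3*w - h < -8) must hold; in canonical form it is ¬(3*w < h - 8).
Before tab[v + 2] := v - pos: ¬(3*w < h - 8)
Before w := 2*tab[3]: ¬(6*tab[3] < h - 8)
Before tab[2] := t + 5: ¬(6*tab[3] < h - 8)
Before arr[t] := v: ¬(6*tab[3] < h - 8)
Answer: WP = ¬(6*tab[3] < h - 8)


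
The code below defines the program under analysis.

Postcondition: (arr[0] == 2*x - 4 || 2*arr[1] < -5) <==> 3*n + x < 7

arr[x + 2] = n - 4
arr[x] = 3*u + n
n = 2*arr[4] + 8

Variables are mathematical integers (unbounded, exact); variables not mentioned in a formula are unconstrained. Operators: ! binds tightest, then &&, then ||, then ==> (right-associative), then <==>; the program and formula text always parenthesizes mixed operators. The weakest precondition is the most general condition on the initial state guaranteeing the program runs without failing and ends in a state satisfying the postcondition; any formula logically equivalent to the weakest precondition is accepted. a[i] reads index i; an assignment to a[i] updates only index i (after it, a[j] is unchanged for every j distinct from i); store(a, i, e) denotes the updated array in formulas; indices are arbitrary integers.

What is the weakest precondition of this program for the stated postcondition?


Working backward. After the program, (arr[0] == 2*x - 4 || 2*arr[1] < -5) <==> 3*n + x < 7 must hold.
Before n := 2*arr[4] + 8: (arr[0] == 2*x - 4 || 2*arr[1] < -5) <==> 6*arr[4] + x < -17
Before arr[x] := 3*u + n: (store(arr, x, n + 3*u)[0] == 2*x - 4 || 2*store(arr, x, n + 3*u)[1] < -5) <==> 6*store(arr, x, n + 3*u)[4] + x < -17
Before arr[x + 2] := n - 4: (store(store(arr, x + 2, n - 4), x, n + 3*u)[0] == 2*x - 4 || 2*store(store(arr, x + 2, n - 4), x, n + 3*u)[1] < -5) <==> 6*store(store(arr, x + 2, n - 4), x, n + 3*u)[4] + x < -17
Answer: WP = (store(store(arr, x + 2, n - 4), x, n + 3*u)[0] == 2*x - 4 || 2*store(store(arr, x + 2, n - 4), x, n + 3*u)[1] < -5) <==> 6*store(store(arr, x + 2, n - 4), x, n + 3*u)[4] + x < -17


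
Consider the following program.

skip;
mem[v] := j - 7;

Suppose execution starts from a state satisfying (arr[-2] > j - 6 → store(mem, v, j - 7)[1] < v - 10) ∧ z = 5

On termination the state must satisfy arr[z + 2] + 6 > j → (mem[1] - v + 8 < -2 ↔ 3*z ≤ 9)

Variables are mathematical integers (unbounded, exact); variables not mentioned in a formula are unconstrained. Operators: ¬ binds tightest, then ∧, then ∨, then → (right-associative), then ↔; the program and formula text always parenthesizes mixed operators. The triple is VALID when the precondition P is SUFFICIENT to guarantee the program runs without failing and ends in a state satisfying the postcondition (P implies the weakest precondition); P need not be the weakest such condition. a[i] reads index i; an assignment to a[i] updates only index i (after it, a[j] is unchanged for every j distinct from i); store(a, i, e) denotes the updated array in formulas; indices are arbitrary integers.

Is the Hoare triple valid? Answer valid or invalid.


Working backward. After the program, the postcondition arr[z + 2] + 6 > j → (mem[1] - v + 8 < -2 ↔ 3*z ≤ 9) must hold; in canonical form it is arr[z + 2] > j - 6 → (mem[1] < v - 10 ↔ 3*z ≤ 9).
Before mem[v] := j - 7: arr[z + 2] > j - 6 → (store(mem, v, j - 7)[1] < v - 10 ↔ 3*z ≤ 9)
Before skip: arr[z + 2] > j - 6 → (store(mem, v, j - 7)[1] < v - 10 ↔ 3*z ≤ 9)
The weakest precondition is arr[z + 2] > j - 6 → (store(mem, v, j - 7)[1] < v - 10 ↔ 3*z ≤ 9).
Check whether (arr[-2] > j - 6 → store(mem, v, j - 7)[1] < v - 10) ∧ z = 5 implies it.
Countermodel: at the initial state arr = {[-2] = 2, [1] = 2, [7] = 2, [11] = 2, elsewhere 2}, j = 7, mem = {[-2] = 0, [1] = 0, [7] = 0, [11] = 0, elsewhere 0}, v = 11, z = 5, the precondition holds but the weakest precondition fails.
Answer: invalid
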